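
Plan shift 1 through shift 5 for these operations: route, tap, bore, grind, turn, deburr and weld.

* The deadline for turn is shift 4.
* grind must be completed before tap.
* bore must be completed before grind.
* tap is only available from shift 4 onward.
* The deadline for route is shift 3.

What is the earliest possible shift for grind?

shift 2

Precedence pushes grind to at least shift 2; downstream work caps grind at shift 4.
grind at shift 2 is achievable: bore=shift 1; weld=shift 1; turn=shift 1; route=shift 1; grind=shift 2; tap=shift 4; deburr=shift 1.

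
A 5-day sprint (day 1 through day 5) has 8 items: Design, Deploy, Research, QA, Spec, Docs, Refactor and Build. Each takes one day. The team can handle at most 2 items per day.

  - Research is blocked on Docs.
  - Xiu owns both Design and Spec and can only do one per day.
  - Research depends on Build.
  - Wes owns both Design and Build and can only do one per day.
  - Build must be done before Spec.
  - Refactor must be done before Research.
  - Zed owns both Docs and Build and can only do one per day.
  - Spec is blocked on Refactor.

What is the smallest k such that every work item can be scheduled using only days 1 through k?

The precedence chain requires at least 2 distinct days.
With at most 2 per day and 8 work items, at least 4 days are needed.
4 works (last occupied day: day 4): for example Spec -> day 2, Docs -> day 2, Build -> day 1, QA -> day 4, Deploy -> day 4, Refactor -> day 1, Research -> day 3, Design -> day 3.

4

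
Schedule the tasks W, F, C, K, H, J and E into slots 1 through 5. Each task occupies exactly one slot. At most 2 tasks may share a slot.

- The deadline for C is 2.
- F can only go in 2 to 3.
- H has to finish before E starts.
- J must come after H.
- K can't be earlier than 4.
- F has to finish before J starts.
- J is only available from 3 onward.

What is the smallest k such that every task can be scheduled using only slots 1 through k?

The precedence chain requires at least 2 distinct slots.
With at most 2 per slot and 7 tasks, at least 4 slots are needed.
K can't be placed before 4, so the schedule must run through at least slot 4.
4 works (last occupied slot: 4): for example W in 3, C in 1, E in 2, F in 2, J in 3, K in 4, H in 1.

4 slots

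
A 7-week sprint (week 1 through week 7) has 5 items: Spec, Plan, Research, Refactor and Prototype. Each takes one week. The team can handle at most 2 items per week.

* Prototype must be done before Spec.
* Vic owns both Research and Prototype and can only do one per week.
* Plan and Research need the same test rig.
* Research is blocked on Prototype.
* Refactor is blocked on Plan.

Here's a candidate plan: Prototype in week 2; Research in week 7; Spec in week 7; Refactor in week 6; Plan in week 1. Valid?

The team can handle at most 2 items per week — holds.
Prototype must be done before Spec — holds.
Refactor is blocked on Plan — holds.
Research is blocked on Prototype — holds.
Vic owns both Research and Prototype and can only do one per week — holds.
Plan and Research need the same test rig — holds.

Yes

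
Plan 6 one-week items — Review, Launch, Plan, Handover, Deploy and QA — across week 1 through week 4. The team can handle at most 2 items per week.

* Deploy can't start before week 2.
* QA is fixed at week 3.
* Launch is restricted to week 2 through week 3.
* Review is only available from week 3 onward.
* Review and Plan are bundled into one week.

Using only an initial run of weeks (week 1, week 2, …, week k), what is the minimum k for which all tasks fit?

With at most 2 per week and 6 tasks, at least 3 weeks are needed.
Review can't be placed before week 3, so the schedule must run through at least week 3.
Could 3 weeks be enough, i.e. nothing placed later than week 3? No: Review's window within 3 weeks is {week 3}; QA's window within 3 weeks is {week 3}; Plan must be in the same week as Review (in {week 3}) → {week 3}; that puts Review, Plan and QA all in week 3 — more than 2 per week.
So 3 weeks is not enough.
4 works (last occupied week: week 4): for example Launch in week 2, Plan in week 4, QA in week 3, Handover in week 1, Review in week 4, Deploy in week 2.

4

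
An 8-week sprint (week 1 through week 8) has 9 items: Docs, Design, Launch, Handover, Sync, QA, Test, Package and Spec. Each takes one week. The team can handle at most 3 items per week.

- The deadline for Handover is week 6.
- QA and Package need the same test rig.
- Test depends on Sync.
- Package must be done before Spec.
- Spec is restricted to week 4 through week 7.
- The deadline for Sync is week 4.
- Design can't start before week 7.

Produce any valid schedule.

Docs in week 2; Sync in week 1; Handover in week 1; Launch in week 2; Design in week 7; QA in week 3; Spec in week 4; Package in week 1; Test in week 2

Checking: Package(week 1) before Spec(week 4); Sync(week 1) before Test(week 2); QA(week 3) != Package(week 1); Handover=week 1 in [week 1,week 6]; Spec=week 4 in [week 4,week 7]; Design=week 7 in [week 7,week 8]; Sync=week 1 in [week 1,week 4]; max 3 per week (cap 3).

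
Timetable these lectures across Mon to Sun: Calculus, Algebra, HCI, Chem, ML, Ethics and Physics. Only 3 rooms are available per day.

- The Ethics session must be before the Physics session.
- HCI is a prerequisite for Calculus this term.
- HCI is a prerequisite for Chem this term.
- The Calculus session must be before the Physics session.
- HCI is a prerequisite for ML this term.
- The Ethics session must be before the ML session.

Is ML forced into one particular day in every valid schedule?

ML can be Tue (e.g. ML=Tue, Calculus=Tue, HCI=Mon, Chem=Tue, Ethics=Mon, Physics=Wed, Algebra=Mon) or Wed (e.g. ML in Wed; Algebra in Mon; HCI in Mon; Calculus in Tue; Chem in Tue; Physics in Wed; Ethics in Mon).

No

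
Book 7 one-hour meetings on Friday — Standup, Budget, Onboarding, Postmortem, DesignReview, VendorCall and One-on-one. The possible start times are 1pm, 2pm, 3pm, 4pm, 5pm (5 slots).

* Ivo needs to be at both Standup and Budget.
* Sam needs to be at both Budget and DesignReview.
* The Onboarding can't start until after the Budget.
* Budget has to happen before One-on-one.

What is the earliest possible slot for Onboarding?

2pm

Precedence pushes Onboarding to at least 2pm.
Onboarding at 2pm is achievable: Standup -> 2pm, Onboarding -> 2pm, DesignReview -> 2pm, Postmortem -> 1pm, One-on-one -> 2pm, VendorCall -> 1pm, Budget -> 1pm.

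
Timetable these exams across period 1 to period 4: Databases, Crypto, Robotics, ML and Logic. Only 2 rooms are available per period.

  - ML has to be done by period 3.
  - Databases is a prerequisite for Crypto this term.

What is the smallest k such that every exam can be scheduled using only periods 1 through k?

3 periods

The precedence chain requires at least 2 distinct periods.
With at most 2 per period and 5 exams, at least 3 periods are needed.
3 works (last occupied period: period 3): for example Databases=period 1; Logic=period 3; ML=period 2; Crypto=period 2; Robotics=period 1.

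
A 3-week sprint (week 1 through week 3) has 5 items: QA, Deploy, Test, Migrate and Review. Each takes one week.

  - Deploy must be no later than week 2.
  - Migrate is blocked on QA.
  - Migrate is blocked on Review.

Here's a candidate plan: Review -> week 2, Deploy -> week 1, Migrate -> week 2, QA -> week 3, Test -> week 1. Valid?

No — it violates: Migrate is blocked on QA

Migrate is blocked on Review — violated.
Deploy must be no later than week 2 — holds.
Migrate is blocked on QA — violated.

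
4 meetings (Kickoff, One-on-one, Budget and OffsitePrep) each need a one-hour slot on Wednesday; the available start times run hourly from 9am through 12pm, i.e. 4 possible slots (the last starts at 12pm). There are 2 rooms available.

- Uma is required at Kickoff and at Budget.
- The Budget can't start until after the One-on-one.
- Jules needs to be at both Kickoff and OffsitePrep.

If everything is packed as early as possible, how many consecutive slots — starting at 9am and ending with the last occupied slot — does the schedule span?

The precedence chain requires at least 2 distinct slots.
With at most 2 per slot and 4 meetings, at least 2 slots are needed.
2 works (last occupied slot: 10am): for example OffsitePrep=10am; Kickoff=9am; One-on-one=9am; Budget=10am.

2 slots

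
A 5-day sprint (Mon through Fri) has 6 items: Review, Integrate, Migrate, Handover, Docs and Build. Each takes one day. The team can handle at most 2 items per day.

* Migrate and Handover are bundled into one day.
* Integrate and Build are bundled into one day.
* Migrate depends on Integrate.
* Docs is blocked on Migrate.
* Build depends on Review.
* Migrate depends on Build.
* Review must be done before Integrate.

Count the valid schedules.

5

Splitting on Review: it can be Mon (4), Tue (1). Listing each branch's schedules as (Integrate, Migrate, Handover, Docs, Build):
Review=Mon: (Tue,Wed,Wed,Thu,Tue) (Tue,Wed,Wed,Fri,Tue) (Tue,Thu,Thu,Fri,Tue) (Wed,Thu,Thu,Fri,Wed) — 4.
Review=Tue: (Wed,Thu,Thu,Fri,Wed) — 1.
Summing: 4 + 1 = 5.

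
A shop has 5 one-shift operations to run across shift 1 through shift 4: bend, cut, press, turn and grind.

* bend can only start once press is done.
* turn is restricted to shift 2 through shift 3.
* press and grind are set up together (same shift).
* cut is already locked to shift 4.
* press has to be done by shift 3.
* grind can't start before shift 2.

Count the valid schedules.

6

Splitting on bend: it can be shift 3 (2), shift 4 (4). Listing each branch's schedules as (cut, press, turn, grind) by shift number:
bend=shift 3: (4,2,2,2) (4,2,3,2) — 2.
bend=shift 4: (4,2,2,2) (4,2,3,2) (4,3,2,3) (4,3,3,3) — 4.
Summing: 2 + 4 = 6.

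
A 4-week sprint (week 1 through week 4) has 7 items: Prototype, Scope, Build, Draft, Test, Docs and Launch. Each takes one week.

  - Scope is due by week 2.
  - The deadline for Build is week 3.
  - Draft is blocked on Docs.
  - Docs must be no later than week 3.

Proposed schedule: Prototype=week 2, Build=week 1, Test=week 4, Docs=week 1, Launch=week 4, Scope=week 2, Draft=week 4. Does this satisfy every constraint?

Draft is blocked on Docs — holds.
Docs must be no later than week 3 — holds.
The deadline for Build is week 3 — holds.
Scope is due by week 2 — holds.

Yes, all constraints hold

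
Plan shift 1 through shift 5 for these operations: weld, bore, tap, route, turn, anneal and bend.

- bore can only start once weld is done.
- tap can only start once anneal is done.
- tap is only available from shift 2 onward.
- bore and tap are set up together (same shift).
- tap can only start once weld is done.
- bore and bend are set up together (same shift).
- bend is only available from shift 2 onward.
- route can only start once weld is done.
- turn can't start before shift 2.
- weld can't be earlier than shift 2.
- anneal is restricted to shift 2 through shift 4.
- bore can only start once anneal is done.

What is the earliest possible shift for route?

shift 3

Precedence pushes route to at least shift 3.
route at shift 3 is achievable: bend=shift 3; tap=shift 3; anneal=shift 2; route=shift 3; weld=shift 2; bore=shift 3; turn=shift 2.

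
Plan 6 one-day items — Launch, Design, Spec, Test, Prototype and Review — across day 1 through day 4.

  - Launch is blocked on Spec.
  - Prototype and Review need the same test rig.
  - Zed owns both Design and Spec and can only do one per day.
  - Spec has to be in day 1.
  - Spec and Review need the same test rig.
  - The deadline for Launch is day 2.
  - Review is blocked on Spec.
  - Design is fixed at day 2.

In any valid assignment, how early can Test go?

day 1

Test at day 1 is achievable: Design in day 2, Review in day 2, Test in day 1, Launch in day 2, Prototype in day 1, Spec in day 1.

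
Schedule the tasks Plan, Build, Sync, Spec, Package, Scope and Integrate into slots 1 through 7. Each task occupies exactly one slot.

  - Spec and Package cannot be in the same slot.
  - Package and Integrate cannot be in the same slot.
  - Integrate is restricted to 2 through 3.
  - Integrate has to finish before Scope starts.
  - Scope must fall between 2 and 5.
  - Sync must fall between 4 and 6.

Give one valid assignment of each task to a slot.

Build=1, Scope=3, Plan=1, Spec=1, Sync=4, Integrate=2, Package=3

Checking: Integrate(2) before Scope(3); Spec(1) != Package(3); Package(3) != Integrate(2); Scope=3 in [2,5]; Integrate=2 in [2,3]; Sync=4 in [4,6].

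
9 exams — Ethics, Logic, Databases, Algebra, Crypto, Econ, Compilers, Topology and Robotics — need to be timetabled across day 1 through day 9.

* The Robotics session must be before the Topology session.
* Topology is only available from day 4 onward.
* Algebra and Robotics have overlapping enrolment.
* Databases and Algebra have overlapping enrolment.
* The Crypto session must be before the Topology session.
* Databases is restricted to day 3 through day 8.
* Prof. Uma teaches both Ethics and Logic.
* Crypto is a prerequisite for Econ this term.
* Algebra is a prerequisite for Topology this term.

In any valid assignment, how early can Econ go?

Precedence pushes Econ to at least day 2.
Econ at day 2 is achievable: Crypto in day 1; Logic in day 2; Compilers in day 1; Econ in day 2; Algebra in day 1; Topology in day 4; Robotics in day 2; Ethics in day 1; Databases in day 3.

day 2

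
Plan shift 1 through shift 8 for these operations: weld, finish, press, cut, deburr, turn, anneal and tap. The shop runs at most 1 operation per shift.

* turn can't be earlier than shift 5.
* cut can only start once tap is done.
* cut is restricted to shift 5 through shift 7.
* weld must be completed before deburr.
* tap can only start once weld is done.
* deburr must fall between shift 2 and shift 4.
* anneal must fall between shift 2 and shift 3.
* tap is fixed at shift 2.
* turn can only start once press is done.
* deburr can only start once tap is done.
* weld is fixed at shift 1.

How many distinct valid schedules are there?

Splitting on finish: it can be shift 5 (2), shift 6 (2), shift 7 (2), shift 8 (3). Listing each branch's schedules as (weld, press, cut, deburr, turn, anneal, tap) by shift number:
finish=shift 5: (1,6,7,4,8,3,2) (1,7,6,4,8,3,2) — 2.
finish=shift 6: (1,5,7,4,8,3,2) (1,7,5,4,8,3,2) — 2.
finish=shift 7: (1,5,6,4,8,3,2) (1,6,5,4,8,3,2) — 2.
finish=shift 8: (1,5,6,4,7,3,2) (1,5,7,4,6,3,2) (1,6,5,4,7,3,2) — 3.
Summing: 2 + 2 + 2 + 3 = 9.

9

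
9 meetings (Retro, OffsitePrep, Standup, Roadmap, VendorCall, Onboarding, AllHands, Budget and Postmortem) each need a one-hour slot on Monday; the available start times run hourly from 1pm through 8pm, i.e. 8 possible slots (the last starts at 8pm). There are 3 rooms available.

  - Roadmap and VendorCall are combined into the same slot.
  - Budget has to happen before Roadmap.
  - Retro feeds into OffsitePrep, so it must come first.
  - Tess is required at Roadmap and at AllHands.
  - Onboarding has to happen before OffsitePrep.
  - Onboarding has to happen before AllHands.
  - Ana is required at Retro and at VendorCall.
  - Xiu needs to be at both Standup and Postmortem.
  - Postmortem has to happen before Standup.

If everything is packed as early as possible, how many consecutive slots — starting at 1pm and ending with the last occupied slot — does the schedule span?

The precedence chain requires at least 2 distinct slots.
With at most 3 per slot and 9 meetings, at least 3 slots are needed.
3 works (last occupied slot: 3pm): for example Budget -> 1pm; OffsitePrep -> 2pm; Onboarding -> 1pm; Retro -> 1pm; Standup -> 3pm; Postmortem -> 2pm; AllHands -> 2pm; Roadmap -> 3pm; VendorCall -> 3pm.

3 slots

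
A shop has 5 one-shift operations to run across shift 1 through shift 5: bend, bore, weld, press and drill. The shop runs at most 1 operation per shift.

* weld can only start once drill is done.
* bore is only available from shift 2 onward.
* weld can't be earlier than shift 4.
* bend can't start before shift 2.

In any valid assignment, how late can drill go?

Downstream work caps drill at shift 4.
drill at shift 4 is achievable: weld -> shift 5, drill -> shift 4, bend -> shift 2, bore -> shift 3, press -> shift 1.

shift 4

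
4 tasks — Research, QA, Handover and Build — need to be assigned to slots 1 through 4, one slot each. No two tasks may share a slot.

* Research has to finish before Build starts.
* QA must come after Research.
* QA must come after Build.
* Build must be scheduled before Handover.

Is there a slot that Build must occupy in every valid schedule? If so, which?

2

Precedence pushes Build to at least 2; downstream work caps Build at 3.
So Build is pinned to 2.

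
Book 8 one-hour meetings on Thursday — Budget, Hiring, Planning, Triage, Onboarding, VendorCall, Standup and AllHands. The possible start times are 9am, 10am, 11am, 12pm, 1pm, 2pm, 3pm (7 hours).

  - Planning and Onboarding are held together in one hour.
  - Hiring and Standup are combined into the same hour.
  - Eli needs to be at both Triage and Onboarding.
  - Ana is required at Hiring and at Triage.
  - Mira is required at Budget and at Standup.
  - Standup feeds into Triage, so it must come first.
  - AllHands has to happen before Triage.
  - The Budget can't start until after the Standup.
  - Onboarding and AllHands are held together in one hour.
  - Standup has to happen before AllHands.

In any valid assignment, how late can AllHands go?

Precedence pushes AllHands to at least 10am; downstream work caps AllHands at 2pm.
AllHands at 2pm is achievable: VendorCall -> 9am; Onboarding -> 2pm; Triage -> 3pm; Planning -> 2pm; AllHands -> 2pm; Hiring -> 9am; Budget -> 10am; Standup -> 9am.

2pm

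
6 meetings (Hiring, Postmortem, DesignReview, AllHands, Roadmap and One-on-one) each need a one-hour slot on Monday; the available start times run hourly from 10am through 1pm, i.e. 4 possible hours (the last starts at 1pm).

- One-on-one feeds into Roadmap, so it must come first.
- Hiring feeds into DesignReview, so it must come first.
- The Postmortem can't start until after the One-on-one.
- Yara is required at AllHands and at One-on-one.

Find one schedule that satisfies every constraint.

Hiring -> 10am; Postmortem -> 11am; DesignReview -> 11am; AllHands -> 11am; Roadmap -> 11am; One-on-one -> 10am

Checking: One-on-one(10am) before Postmortem(11am); Hiring(10am) before DesignReview(11am); One-on-one(10am) before Roadmap(11am); AllHands(11am) != One-on-one(10am).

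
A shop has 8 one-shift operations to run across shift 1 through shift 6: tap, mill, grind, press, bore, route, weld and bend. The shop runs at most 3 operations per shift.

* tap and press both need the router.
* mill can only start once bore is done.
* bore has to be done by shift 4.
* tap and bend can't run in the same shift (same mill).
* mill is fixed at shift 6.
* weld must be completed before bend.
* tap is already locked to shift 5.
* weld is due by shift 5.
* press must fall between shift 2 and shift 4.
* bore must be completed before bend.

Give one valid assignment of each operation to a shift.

route=shift 2; bore=shift 1; tap=shift 5; press=shift 2; weld=shift 1; mill=shift 6; grind=shift 1; bend=shift 2

Checking: weld(shift 1) before bend(shift 2); bore(shift 1) before mill(shift 6); bore(shift 1) before bend(shift 2); tap(shift 5) != press(shift 2); tap(shift 5) != bend(shift 2); mill=shift 6 in [shift 6,shift 6]; tap=shift 5 in [shift 5,shift 5]; press=shift 2 in [shift 2,shift 4]; weld=shift 1 in [shift 1,shift 5]; bore=shift 1 in [shift 1,shift 4]; max 3 per shift (cap 3).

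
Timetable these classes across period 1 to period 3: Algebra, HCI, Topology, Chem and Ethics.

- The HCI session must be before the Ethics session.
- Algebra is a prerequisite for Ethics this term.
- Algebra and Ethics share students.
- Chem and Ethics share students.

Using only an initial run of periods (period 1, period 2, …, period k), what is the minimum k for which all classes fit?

The precedence chain requires at least 2 distinct periods.
2 works (last occupied period: period 2): for example HCI in period 1, Ethics in period 2, Topology in period 1, Algebra in period 1, Chem in period 1.

2 periods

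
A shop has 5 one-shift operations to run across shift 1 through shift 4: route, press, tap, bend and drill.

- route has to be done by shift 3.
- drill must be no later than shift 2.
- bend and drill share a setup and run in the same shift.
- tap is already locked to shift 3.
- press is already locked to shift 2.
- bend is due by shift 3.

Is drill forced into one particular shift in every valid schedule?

No

drill can be shift 1 (e.g. drill -> shift 1; route -> shift 1; bend -> shift 1; tap -> shift 3; press -> shift 2) or shift 2 (e.g. route -> shift 1, press -> shift 2, drill -> shift 2, bend -> shift 2, tap -> shift 3).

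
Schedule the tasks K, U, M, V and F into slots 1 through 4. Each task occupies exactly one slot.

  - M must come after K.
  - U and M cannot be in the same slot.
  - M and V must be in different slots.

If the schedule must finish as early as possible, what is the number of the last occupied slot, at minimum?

2

The precedence chain requires at least 2 distinct slots.
2 works (last occupied slot: 2): for example U in 1; K in 1; V in 1; F in 1; M in 2.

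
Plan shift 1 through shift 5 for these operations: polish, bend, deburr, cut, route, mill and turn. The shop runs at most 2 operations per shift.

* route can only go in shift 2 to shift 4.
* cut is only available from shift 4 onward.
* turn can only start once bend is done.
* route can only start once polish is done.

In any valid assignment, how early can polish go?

shift 1

Downstream work caps polish at shift 3.
polish at shift 1 is achievable: mill in shift 3; turn in shift 2; polish in shift 1; deburr in shift 3; cut in shift 4; route in shift 2; bend in shift 1.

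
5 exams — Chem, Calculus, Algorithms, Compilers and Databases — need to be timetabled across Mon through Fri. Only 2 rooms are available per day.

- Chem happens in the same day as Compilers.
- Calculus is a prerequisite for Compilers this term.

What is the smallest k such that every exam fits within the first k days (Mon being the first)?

The precedence chain requires at least 2 distinct days.
With at most 2 per day and 5 exams, at least 3 days are needed.
3 works (last occupied day: Wed): for example Chem in Tue, Databases in Wed, Calculus in Mon, Compilers in Tue, Algorithms in Mon.

3 days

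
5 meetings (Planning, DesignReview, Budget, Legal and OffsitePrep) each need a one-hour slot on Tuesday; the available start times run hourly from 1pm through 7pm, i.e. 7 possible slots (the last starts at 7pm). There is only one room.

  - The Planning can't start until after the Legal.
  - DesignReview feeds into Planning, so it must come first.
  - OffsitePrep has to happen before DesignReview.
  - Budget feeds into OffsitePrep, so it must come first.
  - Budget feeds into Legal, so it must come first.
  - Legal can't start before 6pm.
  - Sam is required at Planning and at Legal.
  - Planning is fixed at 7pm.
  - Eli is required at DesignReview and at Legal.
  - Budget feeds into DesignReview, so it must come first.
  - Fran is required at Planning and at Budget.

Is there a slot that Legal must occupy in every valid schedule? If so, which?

Legal's window is 6pm–7pm.
Planning is fixed at 7pm, and Legal can't share a slot with Planning.
So Legal must be 6pm.

6pm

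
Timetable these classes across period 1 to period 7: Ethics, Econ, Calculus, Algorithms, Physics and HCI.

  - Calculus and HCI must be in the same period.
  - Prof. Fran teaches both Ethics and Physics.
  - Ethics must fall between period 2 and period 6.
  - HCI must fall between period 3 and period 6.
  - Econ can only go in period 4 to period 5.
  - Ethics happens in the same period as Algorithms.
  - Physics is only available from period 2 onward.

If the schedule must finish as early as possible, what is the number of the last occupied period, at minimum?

Econ can't be placed before period 4, so the schedule must run through at least period 4.
4 works (last occupied period: period 4): for example HCI -> period 3; Physics -> period 3; Econ -> period 4; Ethics -> period 2; Algorithms -> period 2; Calculus -> period 3.

period 4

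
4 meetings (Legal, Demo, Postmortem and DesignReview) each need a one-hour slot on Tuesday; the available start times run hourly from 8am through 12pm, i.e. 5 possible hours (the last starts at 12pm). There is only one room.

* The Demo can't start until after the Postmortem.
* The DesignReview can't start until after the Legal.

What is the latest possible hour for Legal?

Downstream work caps Legal at 11am.
Legal at 11am is achievable: Postmortem -> 8am; Demo -> 9am; Legal -> 11am; DesignReview -> 12pm.

11am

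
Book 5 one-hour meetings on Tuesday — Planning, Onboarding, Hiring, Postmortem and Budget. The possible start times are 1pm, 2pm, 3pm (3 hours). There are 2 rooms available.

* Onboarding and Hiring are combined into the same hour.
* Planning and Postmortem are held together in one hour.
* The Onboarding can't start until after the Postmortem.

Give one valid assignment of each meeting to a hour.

Onboarding -> 2pm, Budget -> 3pm, Planning -> 1pm, Postmortem -> 1pm, Hiring -> 2pm

Checking: Postmortem(1pm) before Onboarding(2pm); Onboarding = Hiring = 2pm; Planning = Postmortem = 1pm; max 2 per hour (cap 2).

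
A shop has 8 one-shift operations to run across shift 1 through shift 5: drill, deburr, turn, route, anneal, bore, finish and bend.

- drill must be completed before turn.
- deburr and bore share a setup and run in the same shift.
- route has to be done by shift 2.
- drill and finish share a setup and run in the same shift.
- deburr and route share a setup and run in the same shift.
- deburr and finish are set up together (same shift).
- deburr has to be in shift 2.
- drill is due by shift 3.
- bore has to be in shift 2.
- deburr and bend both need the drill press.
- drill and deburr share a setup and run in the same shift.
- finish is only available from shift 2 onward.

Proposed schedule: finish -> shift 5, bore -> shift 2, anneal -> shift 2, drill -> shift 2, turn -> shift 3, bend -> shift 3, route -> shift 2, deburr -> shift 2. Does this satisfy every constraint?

deburr has to be in shift 2 — holds.
deburr and bore share a setup and run in the same shift — holds.
bore has to be in shift 2 — holds.
deburr and bend both need the drill press — holds.
deburr and route share a setup and run in the same shift — holds.
drill must be completed before turn — holds.
drill is due by shift 3 — holds.
deburr and finish are set up together (same shift) — violated.
drill and finish share a setup and run in the same shift — violated.
finish is only available from shift 2 onward — holds.
drill and deburr share a setup and run in the same shift — holds.
route has to be done by shift 2 — holds.

No. drill and finish share a setup and run in the same shift is not satisfied.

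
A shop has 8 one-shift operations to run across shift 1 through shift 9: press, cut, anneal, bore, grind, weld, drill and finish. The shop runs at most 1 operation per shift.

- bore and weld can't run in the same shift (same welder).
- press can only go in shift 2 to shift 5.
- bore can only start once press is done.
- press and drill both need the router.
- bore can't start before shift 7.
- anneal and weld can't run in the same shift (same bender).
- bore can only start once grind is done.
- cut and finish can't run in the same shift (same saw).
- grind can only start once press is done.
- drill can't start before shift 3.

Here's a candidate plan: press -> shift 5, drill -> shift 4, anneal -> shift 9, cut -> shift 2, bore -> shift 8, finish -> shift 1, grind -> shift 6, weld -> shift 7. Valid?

press can only go in shift 2 to shift 5 — holds.
cut and finish can't run in the same shift (same saw) — holds.
bore can only start once press is done — holds.
anneal and weld can't run in the same shift (same bender) — holds.
bore can only start once grind is done — holds.
bore and weld can't run in the same shift (same welder) — holds.
bore can't start before shift 7 — holds.
grind can only start once press is done — holds.
drill can't start before shift 3 — holds.
The shop runs at most 1 operation per shift — holds.
press and drill both need the router — holds.

Yes, all constraints hold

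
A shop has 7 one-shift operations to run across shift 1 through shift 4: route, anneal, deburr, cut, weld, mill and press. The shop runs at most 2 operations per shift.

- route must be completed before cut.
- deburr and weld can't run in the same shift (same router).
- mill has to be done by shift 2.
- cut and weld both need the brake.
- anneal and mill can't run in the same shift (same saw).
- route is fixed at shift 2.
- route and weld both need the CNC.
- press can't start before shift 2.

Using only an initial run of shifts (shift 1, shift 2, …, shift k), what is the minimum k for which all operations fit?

The precedence chain requires at least 2 distinct shifts.
With at most 2 per shift and 7 operations, at least 4 shifts are needed.
Propagating the time windows through the other constraints, cut can't land before shift 3, so the schedule must run through at least shift 3.
4 works (last occupied shift: shift 4): for example deburr=shift 1; cut=shift 3; anneal=shift 3; press=shift 2; mill=shift 1; route=shift 2; weld=shift 4.

4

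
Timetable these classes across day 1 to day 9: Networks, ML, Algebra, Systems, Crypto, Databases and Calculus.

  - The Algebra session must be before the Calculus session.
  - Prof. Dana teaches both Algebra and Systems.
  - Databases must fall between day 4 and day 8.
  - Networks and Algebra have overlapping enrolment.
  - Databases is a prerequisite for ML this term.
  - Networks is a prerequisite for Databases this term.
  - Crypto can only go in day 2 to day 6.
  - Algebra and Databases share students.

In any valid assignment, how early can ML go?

Precedence pushes ML to at least day 5.
ML at day 5 is achievable: Calculus -> day 3; ML -> day 5; Systems -> day 1; Algebra -> day 2; Networks -> day 1; Databases -> day 4; Crypto -> day 2.

day 5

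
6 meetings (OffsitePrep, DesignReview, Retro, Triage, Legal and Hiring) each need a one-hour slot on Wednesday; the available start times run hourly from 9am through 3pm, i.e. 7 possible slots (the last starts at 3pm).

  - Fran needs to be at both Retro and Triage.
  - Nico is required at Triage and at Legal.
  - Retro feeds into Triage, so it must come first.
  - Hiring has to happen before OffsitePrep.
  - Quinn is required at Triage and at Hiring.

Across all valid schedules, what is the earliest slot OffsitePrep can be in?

10am

Precedence pushes OffsitePrep to at least 10am.
OffsitePrep at 10am is achievable: OffsitePrep -> 10am, Retro -> 9am, Legal -> 9am, Hiring -> 9am, Triage -> 10am, DesignReview -> 9am.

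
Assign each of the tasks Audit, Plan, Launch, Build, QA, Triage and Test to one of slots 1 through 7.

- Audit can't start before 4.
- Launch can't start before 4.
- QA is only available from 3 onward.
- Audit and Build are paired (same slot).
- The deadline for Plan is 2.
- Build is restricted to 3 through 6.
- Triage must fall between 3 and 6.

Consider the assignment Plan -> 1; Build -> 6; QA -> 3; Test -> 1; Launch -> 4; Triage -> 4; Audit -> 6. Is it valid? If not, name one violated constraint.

Triage must fall between 3 and 6 — holds.
The deadline for Plan is 2 — holds.
Launch can't start before 4 — holds.
QA is only available from 3 onward — holds.
Build is restricted to 3 through 6 — holds.
Audit can't start before 4 — holds.
Audit and Build are paired (same slot) — holds.

Yes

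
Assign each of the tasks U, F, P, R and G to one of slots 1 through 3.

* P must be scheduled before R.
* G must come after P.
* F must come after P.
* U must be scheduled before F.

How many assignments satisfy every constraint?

Splitting on U: it can be 1 (9), 2 (5). Listing each branch's schedules as (F, P, R, G):
U=1: (2,1,2,2) (2,1,2,3) (2,1,3,2) (2,1,3,3) (3,1,2,2) (3,1,2,3) (3,1,3,2) (3,1,3,3) (3,2,3,3) — 9.
U=2: (3,1,2,2) (3,1,2,3) (3,1,3,2) (3,1,3,3) (3,2,3,3) — 5.
Summing: 9 + 5 = 14.

14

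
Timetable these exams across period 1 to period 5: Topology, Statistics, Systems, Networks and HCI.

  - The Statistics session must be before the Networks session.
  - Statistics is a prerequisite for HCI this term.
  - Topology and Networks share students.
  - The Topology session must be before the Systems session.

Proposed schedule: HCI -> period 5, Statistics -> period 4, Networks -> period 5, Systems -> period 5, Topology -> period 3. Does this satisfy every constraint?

Yes

The Statistics session must be before the Networks session — holds.
Statistics is a prerequisite for HCI this term — holds.
Topology and Networks share students — holds.
The Topology session must be before the Systems session — holds.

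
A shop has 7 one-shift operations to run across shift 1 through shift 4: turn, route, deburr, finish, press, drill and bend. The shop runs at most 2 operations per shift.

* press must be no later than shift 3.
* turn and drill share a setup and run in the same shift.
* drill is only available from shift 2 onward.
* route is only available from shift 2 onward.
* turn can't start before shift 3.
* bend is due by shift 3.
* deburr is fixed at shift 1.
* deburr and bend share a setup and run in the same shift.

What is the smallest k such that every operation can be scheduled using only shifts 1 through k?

4

With at most 2 per shift and 7 operations, at least 4 shifts are needed.
turn can't be placed before shift 3, so the schedule must run through at least shift 3.
4 works (last occupied shift: shift 4): for example route -> shift 2; drill -> shift 3; press -> shift 2; bend -> shift 1; finish -> shift 4; deburr -> shift 1; turn -> shift 3.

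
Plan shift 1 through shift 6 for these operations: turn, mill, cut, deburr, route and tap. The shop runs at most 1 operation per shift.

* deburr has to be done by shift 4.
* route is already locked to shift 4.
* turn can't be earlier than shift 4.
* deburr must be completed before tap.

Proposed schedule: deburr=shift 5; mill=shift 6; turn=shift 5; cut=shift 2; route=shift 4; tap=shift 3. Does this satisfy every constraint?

deburr has to be done by shift 4 — violated.
route is already locked to shift 4 — holds.
deburr must be completed before tap — violated.
turn can't be earlier than shift 4 — holds.
The shop runs at most 1 operation per shift — violated.

No — it violates: deburr has to be done by shift 4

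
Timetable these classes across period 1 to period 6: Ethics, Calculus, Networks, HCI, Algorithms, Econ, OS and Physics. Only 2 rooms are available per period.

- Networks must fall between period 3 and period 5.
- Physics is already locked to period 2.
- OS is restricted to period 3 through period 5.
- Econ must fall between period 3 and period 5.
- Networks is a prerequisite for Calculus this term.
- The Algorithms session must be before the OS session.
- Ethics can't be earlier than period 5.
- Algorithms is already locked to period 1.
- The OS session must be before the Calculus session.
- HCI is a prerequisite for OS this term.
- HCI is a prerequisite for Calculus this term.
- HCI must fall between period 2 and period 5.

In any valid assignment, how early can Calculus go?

period 4

Precedence pushes Calculus to at least period 4.
Calculus at period 4 is achievable: Econ -> period 4; Algorithms -> period 1; Ethics -> period 5; Networks -> period 3; Calculus -> period 4; HCI -> period 2; OS -> period 3; Physics -> period 2.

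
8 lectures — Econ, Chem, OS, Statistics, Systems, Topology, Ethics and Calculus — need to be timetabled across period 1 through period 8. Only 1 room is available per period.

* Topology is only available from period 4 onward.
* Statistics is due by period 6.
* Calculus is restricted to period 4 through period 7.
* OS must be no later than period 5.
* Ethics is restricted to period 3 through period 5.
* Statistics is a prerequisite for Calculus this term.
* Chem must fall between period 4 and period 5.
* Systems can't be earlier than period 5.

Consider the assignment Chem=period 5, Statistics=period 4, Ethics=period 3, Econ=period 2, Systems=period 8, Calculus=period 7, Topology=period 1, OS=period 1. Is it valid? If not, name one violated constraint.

Ethics is restricted to period 3 through period 5 — holds.
OS must be no later than period 5 — holds.
Statistics is due by period 6 — holds.
Only 1 room is available per period — violated.
Calculus is restricted to period 4 through period 7 — holds.
Systems can't be earlier than period 5 — holds.
Statistics is a prerequisite for Calculus this term — holds.
Chem must fall between period 4 and period 5 — holds.
Topology is only available from period 4 onward — violated.

No — it violates: Topology is only available from period 4 onward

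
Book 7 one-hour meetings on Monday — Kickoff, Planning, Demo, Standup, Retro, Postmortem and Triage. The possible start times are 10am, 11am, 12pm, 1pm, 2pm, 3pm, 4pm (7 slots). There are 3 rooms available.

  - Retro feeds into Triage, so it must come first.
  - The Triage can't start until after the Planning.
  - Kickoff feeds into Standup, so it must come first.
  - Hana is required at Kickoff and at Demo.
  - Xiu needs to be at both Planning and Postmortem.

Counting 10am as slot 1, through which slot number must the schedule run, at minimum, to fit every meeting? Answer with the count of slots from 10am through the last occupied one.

The precedence chain requires at least 2 distinct slots.
With at most 3 per slot and 7 meetings, at least 3 slots are needed.
3 works (last occupied slot: 12pm): for example Planning=10am, Demo=11am, Postmortem=12pm, Retro=10am, Triage=11am, Standup=11am, Kickoff=10am.

3 slots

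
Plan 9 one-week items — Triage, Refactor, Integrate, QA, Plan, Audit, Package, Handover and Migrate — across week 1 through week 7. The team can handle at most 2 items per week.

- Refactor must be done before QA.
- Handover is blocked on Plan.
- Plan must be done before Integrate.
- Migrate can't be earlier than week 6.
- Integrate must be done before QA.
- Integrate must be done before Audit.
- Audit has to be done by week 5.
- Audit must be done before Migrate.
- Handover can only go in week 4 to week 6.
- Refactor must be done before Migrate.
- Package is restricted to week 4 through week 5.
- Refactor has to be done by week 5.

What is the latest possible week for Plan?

Downstream work caps Plan at week 3.
Plan at week 3 is achievable: Migrate=week 6, QA=week 6, Triage=week 1, Audit=week 5, Integrate=week 4, Plan=week 3, Package=week 4, Handover=week 5, Refactor=week 1.

week 3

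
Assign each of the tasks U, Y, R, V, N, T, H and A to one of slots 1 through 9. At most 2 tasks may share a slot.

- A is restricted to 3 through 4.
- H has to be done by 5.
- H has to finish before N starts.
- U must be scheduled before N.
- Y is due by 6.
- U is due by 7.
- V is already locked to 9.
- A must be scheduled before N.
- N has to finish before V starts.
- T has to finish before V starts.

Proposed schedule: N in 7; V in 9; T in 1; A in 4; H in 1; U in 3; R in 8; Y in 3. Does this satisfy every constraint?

Yes, all constraints hold

U must be scheduled before N — holds.
A is restricted to 3 through 4 — holds.
H has to be done by 5 — holds.
H has to finish before N starts — holds.
V is already locked to 9 — holds.
At most 2 tasks may share a slot — holds.
Y is due by 6 — holds.
T has to finish before V starts — holds.
U is due by 7 — holds.
A must be scheduled before N — holds.
N has to finish before V starts — holds.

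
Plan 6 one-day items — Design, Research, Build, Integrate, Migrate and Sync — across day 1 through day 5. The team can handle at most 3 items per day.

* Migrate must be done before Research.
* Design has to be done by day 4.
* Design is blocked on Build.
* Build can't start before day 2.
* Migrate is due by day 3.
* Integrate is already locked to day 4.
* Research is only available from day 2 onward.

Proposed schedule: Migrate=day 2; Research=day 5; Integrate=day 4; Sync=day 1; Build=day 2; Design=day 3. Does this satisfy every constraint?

Research is only available from day 2 onward — holds.
Migrate is due by day 3 — holds.
Build can't start before day 2 — holds.
Design is blocked on Build — holds.
Integrate is already locked to day 4 — holds.
Design has to be done by day 4 — holds.
The team can handle at most 3 items per day — holds.
Migrate must be done before Research — holds.

Yes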